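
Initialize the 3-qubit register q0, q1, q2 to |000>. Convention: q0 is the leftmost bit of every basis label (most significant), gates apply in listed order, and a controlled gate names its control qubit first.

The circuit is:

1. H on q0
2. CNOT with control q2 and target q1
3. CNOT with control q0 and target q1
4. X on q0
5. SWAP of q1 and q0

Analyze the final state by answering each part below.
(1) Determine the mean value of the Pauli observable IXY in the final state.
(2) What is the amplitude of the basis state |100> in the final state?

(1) The expectation value of IXY is 0.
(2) The amplitude on |100> is sqrt(2)/2.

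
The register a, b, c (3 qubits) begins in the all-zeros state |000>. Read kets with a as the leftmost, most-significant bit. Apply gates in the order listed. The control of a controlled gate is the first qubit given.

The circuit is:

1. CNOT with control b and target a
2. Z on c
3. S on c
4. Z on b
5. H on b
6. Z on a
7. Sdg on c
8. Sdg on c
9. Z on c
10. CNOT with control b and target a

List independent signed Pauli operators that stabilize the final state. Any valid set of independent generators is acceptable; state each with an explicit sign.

The stabilizer group can be generated by +XXI, +ZZI, +IIZ, among other valid generating sets.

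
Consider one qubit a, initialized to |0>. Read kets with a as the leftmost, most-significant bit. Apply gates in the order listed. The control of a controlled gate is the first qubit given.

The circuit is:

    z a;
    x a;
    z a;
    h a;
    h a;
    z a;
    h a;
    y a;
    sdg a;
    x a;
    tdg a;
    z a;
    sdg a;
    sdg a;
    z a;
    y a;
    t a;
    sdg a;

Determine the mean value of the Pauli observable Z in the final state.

The expectation value of Z is 0.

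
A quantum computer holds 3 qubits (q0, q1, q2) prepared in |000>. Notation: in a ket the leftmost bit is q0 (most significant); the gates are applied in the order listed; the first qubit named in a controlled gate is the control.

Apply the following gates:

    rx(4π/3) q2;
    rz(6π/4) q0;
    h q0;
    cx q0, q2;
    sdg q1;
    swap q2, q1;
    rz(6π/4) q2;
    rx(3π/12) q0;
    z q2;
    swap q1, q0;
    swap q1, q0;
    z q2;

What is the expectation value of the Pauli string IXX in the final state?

In the final state, IXX has expectation 0.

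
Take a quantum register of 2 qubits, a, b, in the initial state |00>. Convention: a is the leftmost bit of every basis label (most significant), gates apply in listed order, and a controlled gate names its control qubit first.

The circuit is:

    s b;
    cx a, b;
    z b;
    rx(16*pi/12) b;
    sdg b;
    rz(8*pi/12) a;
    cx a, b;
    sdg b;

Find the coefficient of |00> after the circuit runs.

|00> carries amplitude exp(2*I*pi/3)/2 in the final state.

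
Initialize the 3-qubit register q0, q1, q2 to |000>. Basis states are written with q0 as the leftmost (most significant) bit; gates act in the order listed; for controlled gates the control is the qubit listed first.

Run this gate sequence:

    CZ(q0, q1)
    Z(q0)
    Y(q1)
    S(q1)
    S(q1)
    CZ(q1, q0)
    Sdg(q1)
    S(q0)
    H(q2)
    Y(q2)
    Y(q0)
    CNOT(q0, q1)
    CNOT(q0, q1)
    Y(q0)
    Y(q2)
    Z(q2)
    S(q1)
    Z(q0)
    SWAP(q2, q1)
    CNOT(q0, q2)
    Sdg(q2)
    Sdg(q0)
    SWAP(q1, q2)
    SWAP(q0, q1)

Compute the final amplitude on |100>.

|100> carries amplitude -sqrt(2)/2 in the final state. Key observation: steps 10-15 multiply out to the identity, so the circuit reduces to the remaining gates.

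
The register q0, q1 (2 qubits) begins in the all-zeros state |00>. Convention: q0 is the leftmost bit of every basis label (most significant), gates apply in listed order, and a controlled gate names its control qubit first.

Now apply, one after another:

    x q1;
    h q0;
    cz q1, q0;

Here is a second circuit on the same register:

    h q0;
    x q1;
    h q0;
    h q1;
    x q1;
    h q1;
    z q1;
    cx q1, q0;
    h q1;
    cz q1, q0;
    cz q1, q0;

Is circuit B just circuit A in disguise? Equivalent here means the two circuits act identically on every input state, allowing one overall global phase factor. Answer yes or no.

No: there is an input state on which the two circuits produce genuinely different outputs (not merely differing by a phase).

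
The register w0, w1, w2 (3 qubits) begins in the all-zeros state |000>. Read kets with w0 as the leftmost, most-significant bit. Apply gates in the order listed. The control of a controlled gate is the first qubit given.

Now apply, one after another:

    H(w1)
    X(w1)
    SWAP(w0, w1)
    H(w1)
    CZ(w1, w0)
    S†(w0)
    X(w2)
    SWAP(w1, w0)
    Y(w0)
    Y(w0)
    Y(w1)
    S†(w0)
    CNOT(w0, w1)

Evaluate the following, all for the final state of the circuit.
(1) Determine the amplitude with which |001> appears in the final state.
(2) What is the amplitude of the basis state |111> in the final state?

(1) The amplitude on |001> is -1/2.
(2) |111> carries amplitude -I/2 in the final state.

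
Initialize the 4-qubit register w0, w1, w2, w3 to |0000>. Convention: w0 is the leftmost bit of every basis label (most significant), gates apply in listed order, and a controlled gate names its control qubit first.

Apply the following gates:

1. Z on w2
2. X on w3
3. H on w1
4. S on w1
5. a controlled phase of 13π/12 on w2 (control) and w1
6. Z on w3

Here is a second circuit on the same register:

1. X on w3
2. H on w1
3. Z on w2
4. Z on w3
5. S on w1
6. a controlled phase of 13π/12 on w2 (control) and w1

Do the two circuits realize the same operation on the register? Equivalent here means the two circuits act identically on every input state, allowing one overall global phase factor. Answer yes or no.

Yes, they are equivalent — the unitaries differ by at most a global phase.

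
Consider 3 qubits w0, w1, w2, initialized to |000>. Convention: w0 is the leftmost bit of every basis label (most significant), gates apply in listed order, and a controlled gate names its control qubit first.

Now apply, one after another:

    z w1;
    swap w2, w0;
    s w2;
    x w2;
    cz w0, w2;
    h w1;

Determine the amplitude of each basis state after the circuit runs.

After the circuit, the state carries amplitude sqrt(2)/2 on |001>, sqrt(2)/2 on |011>, and 0 on every other basis state.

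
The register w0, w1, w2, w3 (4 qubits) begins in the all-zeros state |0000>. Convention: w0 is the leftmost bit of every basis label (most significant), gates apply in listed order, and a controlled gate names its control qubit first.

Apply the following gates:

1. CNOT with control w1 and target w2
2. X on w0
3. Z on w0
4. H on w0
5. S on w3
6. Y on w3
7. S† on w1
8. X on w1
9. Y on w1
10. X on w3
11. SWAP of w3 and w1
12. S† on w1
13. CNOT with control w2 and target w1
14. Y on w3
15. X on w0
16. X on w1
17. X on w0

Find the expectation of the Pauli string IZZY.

The expectation value of IZZY is 0.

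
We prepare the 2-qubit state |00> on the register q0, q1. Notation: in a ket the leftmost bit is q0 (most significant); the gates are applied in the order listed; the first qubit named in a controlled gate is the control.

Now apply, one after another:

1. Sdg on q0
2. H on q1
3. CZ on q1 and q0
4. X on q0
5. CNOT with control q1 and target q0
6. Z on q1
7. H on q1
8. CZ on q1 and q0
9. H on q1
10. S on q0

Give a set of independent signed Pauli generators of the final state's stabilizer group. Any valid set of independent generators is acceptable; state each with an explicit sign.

One valid set of independent stabilizer generators is -YI, -IZ (any independent generating set of the same group is equally correct).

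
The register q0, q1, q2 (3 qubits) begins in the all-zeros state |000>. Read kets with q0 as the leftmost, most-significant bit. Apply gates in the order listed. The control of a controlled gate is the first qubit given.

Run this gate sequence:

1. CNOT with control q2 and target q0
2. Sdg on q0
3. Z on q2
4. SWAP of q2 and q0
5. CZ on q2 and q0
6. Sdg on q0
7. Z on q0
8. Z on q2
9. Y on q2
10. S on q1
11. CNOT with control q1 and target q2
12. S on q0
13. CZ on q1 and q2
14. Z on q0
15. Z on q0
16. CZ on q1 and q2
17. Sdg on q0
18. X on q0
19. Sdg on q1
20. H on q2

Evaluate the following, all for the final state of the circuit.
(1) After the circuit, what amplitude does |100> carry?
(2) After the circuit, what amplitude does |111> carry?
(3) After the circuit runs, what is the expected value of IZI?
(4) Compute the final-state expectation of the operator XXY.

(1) The final state's coefficient on |100> equals sqrt(2)*I/2. Key observation: the block from step 12 through step 17 cancels to the identity and can be dropped.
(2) The final state's coefficient on |111> equals 0.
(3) In the final state, IZI has expectation 1.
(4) The observable XXY averages to 0.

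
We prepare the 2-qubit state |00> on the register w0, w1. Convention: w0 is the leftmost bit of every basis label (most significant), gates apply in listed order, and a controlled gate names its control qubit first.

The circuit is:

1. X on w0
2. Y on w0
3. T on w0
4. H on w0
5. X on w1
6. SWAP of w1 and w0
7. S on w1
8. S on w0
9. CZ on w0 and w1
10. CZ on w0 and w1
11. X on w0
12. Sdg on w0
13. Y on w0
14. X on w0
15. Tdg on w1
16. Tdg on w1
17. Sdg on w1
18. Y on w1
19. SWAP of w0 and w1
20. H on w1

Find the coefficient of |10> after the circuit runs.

The amplitude on |10> is -1/2.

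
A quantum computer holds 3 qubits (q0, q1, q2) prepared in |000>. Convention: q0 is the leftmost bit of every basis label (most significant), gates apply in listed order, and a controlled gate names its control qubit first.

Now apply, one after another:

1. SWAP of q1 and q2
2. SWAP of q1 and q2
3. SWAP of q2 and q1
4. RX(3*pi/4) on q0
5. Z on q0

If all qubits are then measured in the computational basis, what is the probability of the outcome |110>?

Outcome |110> occurs with probability 0.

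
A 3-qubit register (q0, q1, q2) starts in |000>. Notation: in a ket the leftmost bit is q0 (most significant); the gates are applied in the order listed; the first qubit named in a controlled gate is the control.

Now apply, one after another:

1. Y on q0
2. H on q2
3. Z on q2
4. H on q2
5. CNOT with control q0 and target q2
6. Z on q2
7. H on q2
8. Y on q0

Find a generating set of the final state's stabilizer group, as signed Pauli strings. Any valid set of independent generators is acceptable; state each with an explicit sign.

The final state is stabilized by the group generated by +IIX, +ZII, +IZI; other independent generating sets are equally valid.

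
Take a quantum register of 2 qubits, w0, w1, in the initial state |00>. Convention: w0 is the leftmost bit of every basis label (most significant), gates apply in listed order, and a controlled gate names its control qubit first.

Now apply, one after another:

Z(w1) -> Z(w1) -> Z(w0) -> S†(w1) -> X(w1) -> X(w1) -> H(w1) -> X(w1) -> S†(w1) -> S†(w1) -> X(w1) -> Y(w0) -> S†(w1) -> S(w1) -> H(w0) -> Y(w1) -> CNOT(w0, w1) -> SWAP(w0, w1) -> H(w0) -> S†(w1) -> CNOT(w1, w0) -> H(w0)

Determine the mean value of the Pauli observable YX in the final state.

The observable YX averages to -1.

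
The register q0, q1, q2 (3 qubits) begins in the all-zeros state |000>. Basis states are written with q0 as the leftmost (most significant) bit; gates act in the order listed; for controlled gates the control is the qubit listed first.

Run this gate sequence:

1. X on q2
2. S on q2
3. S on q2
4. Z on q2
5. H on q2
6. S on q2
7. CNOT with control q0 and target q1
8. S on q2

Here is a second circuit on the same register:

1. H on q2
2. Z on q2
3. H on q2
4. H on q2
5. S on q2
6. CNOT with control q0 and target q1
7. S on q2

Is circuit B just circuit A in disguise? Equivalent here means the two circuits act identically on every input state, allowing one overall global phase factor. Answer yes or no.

Yes, they are equivalent — the unitaries differ by at most a global phase.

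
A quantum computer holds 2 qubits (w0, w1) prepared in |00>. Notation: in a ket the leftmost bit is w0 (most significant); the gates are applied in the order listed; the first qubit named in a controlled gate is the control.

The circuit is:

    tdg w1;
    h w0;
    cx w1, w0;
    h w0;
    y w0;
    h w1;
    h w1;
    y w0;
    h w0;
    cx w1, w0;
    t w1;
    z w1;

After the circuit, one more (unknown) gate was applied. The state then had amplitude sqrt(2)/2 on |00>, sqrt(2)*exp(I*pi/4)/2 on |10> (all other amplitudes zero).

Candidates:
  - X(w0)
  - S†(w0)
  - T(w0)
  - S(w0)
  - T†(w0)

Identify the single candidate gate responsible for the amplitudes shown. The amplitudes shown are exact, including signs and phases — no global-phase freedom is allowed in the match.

It was T(w0) that produced the state shown. Key observation: gates 3-10 undo each other exactly, leaving only the rest of the circuit to track.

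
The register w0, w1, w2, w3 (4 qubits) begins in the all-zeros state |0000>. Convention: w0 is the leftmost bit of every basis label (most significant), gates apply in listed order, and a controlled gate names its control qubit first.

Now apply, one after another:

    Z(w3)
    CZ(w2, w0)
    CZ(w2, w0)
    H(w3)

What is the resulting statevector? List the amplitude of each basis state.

After the circuit, the state carries amplitude sqrt(2)/2 on |0000>, sqrt(2)/2 on |0001>, and 0 on every other basis state. Key observation: gates 2-3 undo each other exactly, leaving only the rest of the circuit to track.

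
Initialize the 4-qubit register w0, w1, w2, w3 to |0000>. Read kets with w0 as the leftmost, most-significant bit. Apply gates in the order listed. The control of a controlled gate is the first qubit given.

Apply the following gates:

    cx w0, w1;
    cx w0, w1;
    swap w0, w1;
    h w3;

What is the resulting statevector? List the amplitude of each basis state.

After the circuit, the state carries amplitude sqrt(2)/2 on |0000>, sqrt(2)/2 on |0001>, and 0 on every other basis state. Key observation: steps 1-2 multiply out to the identity, so the circuit reduces to the remaining gates.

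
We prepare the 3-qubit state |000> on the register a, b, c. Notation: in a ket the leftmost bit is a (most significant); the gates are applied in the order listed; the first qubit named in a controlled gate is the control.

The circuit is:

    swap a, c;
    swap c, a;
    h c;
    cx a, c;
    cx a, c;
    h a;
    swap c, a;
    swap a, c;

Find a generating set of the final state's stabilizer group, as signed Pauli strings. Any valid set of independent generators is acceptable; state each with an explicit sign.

The stabilizer group can be generated by +XII, +IIX, +IZI, among other valid generating sets.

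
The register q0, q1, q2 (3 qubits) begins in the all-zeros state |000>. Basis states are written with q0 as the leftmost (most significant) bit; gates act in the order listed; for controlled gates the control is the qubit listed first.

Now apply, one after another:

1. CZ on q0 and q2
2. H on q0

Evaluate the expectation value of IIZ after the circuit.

The expectation value of IIZ is 1.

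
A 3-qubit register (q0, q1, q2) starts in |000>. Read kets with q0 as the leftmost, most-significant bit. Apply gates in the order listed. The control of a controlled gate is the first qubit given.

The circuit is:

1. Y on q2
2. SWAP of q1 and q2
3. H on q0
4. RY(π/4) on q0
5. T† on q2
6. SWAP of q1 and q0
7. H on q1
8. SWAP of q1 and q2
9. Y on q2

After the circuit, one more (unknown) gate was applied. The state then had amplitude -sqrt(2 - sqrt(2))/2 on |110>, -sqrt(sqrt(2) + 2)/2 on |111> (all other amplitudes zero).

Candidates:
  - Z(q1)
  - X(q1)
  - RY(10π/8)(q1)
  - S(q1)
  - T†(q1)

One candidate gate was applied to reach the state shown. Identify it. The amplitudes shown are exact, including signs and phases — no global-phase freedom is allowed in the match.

It was X(q1) that produced the state shown.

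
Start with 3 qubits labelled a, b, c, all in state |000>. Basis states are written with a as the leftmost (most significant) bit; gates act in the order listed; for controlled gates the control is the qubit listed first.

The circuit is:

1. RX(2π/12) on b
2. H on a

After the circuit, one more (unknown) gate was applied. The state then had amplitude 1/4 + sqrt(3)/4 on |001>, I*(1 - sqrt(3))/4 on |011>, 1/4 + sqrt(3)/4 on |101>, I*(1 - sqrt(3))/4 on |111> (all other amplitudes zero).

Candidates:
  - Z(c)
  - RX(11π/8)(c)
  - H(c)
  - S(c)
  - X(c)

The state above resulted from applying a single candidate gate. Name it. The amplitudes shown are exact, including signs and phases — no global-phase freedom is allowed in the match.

It was X(c) that produced the state shown.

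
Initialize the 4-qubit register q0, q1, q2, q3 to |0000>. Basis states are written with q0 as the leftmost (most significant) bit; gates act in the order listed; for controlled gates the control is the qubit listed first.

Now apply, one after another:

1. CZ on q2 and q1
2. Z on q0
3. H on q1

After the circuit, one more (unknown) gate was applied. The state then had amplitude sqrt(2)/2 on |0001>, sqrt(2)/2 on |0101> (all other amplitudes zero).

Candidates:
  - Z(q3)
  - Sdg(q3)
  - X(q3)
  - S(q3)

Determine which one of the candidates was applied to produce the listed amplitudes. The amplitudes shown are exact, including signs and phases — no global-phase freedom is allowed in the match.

It was X(q3) that produced the state shown.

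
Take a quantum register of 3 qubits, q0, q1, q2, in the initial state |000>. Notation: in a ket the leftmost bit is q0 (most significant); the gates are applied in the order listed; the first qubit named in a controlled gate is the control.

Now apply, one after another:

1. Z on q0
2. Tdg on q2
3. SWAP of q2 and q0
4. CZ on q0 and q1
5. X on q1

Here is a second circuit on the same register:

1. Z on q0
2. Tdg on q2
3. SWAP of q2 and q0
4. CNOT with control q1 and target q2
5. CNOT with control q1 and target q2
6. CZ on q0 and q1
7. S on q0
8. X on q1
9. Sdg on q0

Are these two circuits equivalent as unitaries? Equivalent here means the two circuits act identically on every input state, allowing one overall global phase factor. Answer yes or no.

Yes, they are equivalent — the unitaries differ by at most a global phase.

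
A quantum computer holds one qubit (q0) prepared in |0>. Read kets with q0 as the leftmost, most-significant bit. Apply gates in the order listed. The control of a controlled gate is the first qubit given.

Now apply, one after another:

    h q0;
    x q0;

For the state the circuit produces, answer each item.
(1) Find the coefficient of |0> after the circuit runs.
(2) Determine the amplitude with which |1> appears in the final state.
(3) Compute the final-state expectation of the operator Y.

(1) The final state's coefficient on |0> equals sqrt(2)/2.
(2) The amplitude on |1> is sqrt(2)/2.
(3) The expectation value of Y is 0.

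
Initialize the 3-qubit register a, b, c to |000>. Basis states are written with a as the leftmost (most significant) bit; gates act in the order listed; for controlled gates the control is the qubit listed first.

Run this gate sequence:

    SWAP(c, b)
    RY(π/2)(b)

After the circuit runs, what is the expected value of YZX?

In the final state, YZX has expectation 0.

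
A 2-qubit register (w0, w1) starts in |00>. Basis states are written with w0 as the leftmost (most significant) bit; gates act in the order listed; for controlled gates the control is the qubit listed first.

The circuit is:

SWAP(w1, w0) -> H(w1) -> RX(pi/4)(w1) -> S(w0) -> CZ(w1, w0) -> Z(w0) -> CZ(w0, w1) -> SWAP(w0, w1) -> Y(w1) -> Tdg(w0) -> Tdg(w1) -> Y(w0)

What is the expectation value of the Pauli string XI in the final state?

The observable XI averages to -sqrt(2)/2.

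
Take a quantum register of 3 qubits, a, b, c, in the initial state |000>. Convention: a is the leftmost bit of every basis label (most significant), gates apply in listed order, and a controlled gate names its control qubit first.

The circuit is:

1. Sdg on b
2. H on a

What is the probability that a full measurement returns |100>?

A full measurement returns |100> with probability 1/2.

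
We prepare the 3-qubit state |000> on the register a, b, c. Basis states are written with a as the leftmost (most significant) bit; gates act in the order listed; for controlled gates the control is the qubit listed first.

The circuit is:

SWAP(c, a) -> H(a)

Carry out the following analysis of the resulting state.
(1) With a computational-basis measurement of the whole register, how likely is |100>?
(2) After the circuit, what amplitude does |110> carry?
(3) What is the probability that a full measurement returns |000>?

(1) The probability of measuring |100> is 1/2.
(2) |110> carries amplitude 0 in the final state.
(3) The probability of measuring |000> is 1/2.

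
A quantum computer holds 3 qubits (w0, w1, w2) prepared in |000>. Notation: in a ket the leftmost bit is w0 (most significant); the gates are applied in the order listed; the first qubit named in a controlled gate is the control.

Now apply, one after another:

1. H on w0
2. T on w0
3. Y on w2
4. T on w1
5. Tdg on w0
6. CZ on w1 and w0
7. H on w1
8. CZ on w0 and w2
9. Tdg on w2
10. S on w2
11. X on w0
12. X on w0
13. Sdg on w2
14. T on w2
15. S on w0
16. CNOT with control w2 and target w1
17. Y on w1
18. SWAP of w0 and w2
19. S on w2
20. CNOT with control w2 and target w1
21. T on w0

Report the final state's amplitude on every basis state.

After the circuit, the state carries amplitude 0 on |000>, 0 on |001>, 0 on |010>, 0 on |011>, exp(I*pi/4)/2 on |100>, -exp(I*pi/4)/2 on |101>, -exp(I*pi/4)/2 on |110>, exp(I*pi/4)/2 on |111>. Key observation: the block from step 9 through step 14 cancels to the identity and can be dropped.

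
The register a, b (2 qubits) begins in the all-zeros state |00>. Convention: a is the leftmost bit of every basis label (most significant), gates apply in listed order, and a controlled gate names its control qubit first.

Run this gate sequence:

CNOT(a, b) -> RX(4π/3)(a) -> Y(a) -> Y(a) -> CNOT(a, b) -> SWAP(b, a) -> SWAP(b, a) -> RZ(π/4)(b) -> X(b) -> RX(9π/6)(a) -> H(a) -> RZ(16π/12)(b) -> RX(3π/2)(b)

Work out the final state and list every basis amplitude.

The resulting statevector has amplitude (-sqrt(6) - sqrt(2)*(1 + I)*exp(7*I*pi/12) + sqrt(6)*I)*exp(11*I*pi/24)/8 on |00>, (-sqrt(6) - sqrt(6)*I - sqrt(2)*(1 - I)*exp(7*I*pi/12))*exp(11*I*pi/24)/8 on |01>, (-sqrt(6) - sqrt(6)*I - sqrt(2)*(1 - I)*exp(7*I*pi/12))*exp(11*I*pi/24)/8 on |10>, (sqrt(6) - sqrt(6)*I + sqrt(2)*(1 + I)*exp(7*I*pi/12))*exp(11*I*pi/24)/8 on |11>.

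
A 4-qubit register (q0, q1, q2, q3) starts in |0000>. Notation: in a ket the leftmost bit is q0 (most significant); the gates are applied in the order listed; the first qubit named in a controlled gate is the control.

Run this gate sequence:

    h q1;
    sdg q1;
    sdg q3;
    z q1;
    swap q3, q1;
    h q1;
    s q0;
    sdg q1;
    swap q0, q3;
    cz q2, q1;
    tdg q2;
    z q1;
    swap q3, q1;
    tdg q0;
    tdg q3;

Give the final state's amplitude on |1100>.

The amplitude on |1100> is 0.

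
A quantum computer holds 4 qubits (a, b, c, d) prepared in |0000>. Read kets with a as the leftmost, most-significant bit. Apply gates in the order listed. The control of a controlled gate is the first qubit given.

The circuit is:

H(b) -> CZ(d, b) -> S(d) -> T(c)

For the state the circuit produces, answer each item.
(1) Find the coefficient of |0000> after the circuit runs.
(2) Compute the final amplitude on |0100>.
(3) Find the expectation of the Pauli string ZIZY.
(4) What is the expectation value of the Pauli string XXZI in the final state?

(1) The final state's coefficient on |0000> equals sqrt(2)/2.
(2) The amplitude on |0100> is sqrt(2)/2.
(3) The observable ZIZY averages to 0.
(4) In the final state, XXZI has expectation 0.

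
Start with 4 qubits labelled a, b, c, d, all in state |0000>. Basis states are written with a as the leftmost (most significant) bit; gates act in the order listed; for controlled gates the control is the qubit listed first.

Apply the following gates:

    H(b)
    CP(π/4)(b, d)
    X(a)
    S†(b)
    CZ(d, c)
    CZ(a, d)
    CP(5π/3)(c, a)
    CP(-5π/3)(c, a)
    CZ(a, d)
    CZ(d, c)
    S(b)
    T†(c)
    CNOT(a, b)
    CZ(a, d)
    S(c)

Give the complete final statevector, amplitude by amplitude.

After the circuit, the state carries amplitude sqrt(2)/2 on |1000>, sqrt(2)/2 on |1100>, and 0 on every other basis state.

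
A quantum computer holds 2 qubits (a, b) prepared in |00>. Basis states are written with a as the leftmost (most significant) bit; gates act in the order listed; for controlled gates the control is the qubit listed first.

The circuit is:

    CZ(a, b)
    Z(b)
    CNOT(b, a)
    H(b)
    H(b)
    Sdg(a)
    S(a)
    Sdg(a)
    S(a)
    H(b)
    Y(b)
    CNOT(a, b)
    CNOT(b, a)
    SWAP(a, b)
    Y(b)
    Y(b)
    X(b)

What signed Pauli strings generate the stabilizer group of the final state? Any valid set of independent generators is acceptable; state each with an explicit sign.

The stabilizer group can be generated by -XX, -ZZ, among other valid generating sets. Key observation: gates 5-10 undo each other exactly, leaving only the rest of the circuit to track.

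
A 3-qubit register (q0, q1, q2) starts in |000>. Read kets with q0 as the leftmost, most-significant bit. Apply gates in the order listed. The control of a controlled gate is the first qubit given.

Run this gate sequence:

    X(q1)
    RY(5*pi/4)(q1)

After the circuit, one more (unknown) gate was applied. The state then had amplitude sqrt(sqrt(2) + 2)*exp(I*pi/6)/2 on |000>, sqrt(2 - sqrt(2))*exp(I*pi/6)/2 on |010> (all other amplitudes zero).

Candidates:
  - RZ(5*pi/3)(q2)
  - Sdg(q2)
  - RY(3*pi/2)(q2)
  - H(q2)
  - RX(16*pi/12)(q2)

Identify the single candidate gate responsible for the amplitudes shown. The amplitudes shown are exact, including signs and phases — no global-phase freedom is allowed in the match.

The applied gate was RZ(5*pi/3)(q2).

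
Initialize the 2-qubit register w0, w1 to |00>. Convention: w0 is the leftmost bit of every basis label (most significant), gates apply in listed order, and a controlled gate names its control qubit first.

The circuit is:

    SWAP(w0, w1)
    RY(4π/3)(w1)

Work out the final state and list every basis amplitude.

After the circuit, the state carries amplitude -1/2 on |00>, sqrt(3)/2 on |01>, 0 on |10>, 0 on |11>.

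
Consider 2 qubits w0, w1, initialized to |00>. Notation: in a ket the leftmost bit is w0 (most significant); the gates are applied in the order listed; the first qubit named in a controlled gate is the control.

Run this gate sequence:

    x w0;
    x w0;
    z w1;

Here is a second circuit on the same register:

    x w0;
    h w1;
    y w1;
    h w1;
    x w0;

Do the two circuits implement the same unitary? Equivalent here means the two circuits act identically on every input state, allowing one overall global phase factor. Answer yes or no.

No: there is an input state on which the two circuits produce genuinely different outputs (not merely differing by a phase).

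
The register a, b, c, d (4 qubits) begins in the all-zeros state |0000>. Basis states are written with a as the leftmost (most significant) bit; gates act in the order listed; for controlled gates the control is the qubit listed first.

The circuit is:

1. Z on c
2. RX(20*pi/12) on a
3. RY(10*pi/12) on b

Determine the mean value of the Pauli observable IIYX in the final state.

The expectation value of IIYX is 0.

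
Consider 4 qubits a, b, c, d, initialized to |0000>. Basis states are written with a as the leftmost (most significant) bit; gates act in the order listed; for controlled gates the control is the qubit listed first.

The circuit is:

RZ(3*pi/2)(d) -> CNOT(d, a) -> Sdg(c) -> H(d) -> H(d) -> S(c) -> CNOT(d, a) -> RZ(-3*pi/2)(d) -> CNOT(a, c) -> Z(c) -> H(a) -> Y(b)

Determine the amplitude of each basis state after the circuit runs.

After the circuit, the state carries amplitude sqrt(2)*I/2 on |0100>, sqrt(2)*I/2 on |1100>, and 0 on every other basis state. Key observation: the block from step 1 through step 8 cancels to the identity and can be dropped.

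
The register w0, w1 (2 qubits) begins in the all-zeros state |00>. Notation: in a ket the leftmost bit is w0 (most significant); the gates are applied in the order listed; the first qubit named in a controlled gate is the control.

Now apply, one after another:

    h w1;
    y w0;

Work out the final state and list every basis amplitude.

After the circuit, the state carries amplitude 0 on |00>, 0 on |01>, sqrt(2)*I/2 on |10>, sqrt(2)*I/2 on |11>.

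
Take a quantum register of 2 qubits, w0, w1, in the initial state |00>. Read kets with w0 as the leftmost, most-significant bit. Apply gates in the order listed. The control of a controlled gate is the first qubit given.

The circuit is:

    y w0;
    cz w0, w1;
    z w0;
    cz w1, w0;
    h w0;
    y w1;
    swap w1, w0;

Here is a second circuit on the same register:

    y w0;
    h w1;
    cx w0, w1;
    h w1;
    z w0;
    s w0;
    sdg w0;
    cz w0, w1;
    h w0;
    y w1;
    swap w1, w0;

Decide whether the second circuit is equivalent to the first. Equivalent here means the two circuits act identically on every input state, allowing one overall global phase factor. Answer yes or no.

Yes, they are equivalent — the unitaries differ by at most a global phase.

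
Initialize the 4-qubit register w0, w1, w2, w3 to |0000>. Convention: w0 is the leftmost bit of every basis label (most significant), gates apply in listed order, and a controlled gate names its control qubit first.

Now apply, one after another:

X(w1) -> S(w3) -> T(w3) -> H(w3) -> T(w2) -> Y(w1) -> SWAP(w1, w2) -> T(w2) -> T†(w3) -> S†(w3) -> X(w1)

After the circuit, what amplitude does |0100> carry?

The final state's coefficient on |0100> equals -sqrt(2)*I/2.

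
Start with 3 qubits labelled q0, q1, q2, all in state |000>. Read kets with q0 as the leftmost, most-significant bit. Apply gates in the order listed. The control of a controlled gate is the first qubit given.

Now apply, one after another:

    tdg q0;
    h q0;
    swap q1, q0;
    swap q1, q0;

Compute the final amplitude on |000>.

The final state's coefficient on |000> equals sqrt(2)/2. Key observation: the block from step 3 through step 4 cancels to the identity and can be dropped.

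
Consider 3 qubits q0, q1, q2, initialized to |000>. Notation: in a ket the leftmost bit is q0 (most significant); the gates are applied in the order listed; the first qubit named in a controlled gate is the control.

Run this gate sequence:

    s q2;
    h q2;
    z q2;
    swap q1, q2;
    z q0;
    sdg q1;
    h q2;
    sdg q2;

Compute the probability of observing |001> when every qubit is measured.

Outcome |001> occurs with probability 1/4.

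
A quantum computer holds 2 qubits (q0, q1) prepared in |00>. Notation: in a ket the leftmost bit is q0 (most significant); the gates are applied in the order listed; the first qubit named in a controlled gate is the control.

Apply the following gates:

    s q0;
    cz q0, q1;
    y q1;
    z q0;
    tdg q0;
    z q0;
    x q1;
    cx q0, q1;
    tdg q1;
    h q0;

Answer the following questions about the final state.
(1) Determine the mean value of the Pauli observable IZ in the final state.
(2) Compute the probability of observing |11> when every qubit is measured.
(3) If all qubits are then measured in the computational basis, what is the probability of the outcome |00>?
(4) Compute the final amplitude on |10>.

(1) In the final state, IZ has expectation 1.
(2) The probability of measuring |11> is 0.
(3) A full measurement returns |00> with probability 1/2.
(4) The amplitude on |10> is sqrt(2)*I/2.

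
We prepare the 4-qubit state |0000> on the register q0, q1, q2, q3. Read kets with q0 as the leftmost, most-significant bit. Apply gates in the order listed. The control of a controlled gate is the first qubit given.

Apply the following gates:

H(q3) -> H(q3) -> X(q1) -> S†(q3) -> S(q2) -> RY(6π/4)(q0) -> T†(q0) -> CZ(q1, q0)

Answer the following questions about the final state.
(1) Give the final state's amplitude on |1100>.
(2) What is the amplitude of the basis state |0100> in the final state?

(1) |1100> carries amplitude sqrt(2)*exp(3*I*pi/4)/2 in the final state. Key observation: steps 1-2 multiply out to the identity, so the circuit reduces to the remaining gates.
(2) The amplitude on |0100> is -sqrt(2)/2.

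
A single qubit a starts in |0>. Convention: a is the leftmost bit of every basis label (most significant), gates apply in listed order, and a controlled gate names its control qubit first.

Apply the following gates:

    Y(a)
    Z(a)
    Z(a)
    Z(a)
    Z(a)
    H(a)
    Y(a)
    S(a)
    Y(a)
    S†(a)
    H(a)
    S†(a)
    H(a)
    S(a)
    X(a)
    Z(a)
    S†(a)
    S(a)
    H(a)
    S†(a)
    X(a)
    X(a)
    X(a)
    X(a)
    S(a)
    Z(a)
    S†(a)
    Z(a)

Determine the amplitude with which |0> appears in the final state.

The final state's coefficient on |0> equals 1/2 - I/2. Key observation: gates 21-24 undo each other exactly, leaving only the rest of the circuit to track.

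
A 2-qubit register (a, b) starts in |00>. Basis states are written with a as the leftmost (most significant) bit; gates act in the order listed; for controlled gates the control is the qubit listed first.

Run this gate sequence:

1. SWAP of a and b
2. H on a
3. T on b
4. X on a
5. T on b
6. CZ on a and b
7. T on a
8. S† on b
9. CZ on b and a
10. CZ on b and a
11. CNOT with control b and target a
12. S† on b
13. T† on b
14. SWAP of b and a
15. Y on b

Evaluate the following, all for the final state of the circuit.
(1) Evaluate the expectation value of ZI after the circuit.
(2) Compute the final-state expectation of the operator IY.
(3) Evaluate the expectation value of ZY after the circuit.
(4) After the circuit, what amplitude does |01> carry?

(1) The expectation value of ZI is 1.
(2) The observable IY averages to sqrt(2)/2.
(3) The expectation value of ZY is sqrt(2)/2.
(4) The amplitude on |01> is sqrt(2)*I/2.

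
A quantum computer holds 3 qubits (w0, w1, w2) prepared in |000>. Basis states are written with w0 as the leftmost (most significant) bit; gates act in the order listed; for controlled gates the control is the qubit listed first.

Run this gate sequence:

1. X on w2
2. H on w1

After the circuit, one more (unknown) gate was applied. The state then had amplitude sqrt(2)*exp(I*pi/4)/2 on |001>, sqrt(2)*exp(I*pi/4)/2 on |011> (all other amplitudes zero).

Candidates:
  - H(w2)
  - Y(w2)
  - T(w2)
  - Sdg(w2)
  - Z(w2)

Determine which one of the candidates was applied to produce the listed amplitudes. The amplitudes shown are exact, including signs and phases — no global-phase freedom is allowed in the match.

It was T(w2) that produced the state shown.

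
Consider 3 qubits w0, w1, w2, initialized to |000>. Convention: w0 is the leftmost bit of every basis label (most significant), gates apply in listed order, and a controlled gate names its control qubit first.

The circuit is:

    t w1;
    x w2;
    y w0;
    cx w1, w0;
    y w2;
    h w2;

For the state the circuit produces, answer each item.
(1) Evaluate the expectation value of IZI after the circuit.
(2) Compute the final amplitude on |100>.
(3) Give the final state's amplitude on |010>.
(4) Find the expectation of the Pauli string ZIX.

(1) The observable IZI averages to 1.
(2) |100> carries amplitude sqrt(2)/2 in the final state.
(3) The amplitude on |010> is 0.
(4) The observable ZIX averages to -1.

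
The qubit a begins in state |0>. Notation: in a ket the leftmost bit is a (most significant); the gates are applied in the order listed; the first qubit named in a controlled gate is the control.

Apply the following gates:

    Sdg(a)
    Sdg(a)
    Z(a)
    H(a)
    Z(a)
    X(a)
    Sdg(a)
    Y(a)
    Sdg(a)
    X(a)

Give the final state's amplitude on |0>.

The final state's coefficient on |0> equals -sqrt(2)/2.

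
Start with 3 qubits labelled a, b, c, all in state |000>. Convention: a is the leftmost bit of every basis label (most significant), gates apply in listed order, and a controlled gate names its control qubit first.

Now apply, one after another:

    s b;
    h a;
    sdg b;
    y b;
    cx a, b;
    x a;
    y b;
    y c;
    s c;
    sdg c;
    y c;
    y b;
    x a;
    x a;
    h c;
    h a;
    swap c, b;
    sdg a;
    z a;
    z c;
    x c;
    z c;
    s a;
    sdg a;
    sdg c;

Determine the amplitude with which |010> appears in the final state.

The final state's coefficient on |010> equals -sqrt(2)*I/4. Key observation: steps 6-13 multiply out to the identity, so the circuit reduces to the remaining gates.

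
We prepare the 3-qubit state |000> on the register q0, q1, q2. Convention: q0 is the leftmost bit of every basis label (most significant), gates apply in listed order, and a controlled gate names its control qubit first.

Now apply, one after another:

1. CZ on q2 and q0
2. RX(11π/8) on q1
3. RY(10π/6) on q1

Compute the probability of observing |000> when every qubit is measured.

Outcome |000> occurs with probability 1/2 - sqrt(2 - sqrt(2))/8.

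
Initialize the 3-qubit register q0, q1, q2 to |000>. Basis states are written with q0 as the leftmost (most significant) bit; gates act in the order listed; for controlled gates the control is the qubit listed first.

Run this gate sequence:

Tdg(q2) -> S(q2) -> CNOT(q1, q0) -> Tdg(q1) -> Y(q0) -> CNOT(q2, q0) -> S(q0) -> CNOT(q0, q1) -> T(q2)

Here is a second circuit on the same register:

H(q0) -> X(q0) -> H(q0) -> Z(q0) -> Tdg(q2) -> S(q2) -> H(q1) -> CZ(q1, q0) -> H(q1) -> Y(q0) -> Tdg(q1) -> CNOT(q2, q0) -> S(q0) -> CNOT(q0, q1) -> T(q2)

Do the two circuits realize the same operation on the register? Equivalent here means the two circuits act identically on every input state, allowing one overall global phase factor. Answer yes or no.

No: there is an input state on which the two circuits produce genuinely different outputs (not merely differing by a phase).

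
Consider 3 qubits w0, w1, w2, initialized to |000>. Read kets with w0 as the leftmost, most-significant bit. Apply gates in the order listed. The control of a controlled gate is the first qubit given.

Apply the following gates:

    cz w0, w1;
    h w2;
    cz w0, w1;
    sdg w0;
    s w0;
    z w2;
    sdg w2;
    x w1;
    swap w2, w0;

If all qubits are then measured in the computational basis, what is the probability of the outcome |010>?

A full measurement returns |010> with probability 1/2.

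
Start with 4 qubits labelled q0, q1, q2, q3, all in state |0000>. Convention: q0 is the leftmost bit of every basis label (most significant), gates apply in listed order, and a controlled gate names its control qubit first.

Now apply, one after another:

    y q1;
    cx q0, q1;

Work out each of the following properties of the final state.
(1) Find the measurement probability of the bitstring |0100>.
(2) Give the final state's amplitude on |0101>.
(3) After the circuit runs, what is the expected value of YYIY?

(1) A full measurement returns |0100> with probability 1.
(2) The amplitude on |0101> is 0.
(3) The expectation value of YYIY is 0.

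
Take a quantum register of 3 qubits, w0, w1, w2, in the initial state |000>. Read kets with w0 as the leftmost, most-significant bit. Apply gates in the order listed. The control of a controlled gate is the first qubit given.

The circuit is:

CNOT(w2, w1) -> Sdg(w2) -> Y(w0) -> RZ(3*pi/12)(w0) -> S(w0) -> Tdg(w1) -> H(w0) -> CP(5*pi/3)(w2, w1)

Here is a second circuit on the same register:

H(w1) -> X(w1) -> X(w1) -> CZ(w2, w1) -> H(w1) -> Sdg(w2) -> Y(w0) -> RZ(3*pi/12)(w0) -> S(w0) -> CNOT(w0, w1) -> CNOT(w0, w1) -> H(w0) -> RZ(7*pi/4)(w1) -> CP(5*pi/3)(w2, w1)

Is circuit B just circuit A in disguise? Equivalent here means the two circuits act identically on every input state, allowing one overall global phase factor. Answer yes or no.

Yes — the two circuits implement the same unitary up to a global phase.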